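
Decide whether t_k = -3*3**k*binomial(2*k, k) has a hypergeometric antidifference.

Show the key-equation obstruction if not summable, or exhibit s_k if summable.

No — negative degree bound, so no certificate f.

The ratio is 6*(2*k + 1)/(k + 1).
Normal form (A,B,C) = (12*k + 6, k + 1, 1).
Set up (12*k + 6)·f(k+1) − (k)·f(k) − (1) = 0.
Bound: deg f ≤ -1.
deg f ≤ -1 is impossible — no certificate.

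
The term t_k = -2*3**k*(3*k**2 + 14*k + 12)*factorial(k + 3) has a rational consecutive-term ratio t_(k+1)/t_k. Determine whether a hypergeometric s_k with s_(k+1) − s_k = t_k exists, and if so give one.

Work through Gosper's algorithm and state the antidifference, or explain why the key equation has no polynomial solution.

The ratio is 3*(3*k**3 + 32*k**2 + 109*k + 116)/(3*k**2 + 14*k + 12).
Normal form (A,B,C) = (3*k + 12, 1, k**2 + 14*k/3 + 4).
f must satisfy (3*k + 12)·f(k+1) − (1)·f(k) = k**2 + 14*k/3 + 4.
Bound: deg f ≤ 1.
Solve for f: f(k) = k/3 (degree 1 ≤ 1).
Get s_k = R·t_k = -2*3**k*k*factorial(k + 3) with R(k) = B(k−1)f(k)/C(k) = k/(3*k**2 + 14*k + 12).
Δs = -2*3**k*(3*k**2 + 14*k + 12)*factorial(k + 3), as required.

s_k = -2*3**k*k*factorial(k + 3)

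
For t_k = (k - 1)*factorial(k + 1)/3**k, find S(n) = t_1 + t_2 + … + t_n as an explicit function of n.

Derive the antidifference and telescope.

Step 1: r(k) = k*(k + 2)/(3*(k - 1)).
So A=k/3 + 2/3 and B=1, with C=k - 1.
Key eq: (k/3 + 2/3)·f(k+1) = (1)·f(k) + (k - 1).
From deg A=1, deg B=0, deg C=1: d=0.
Solve for f: f(k) = 3 (degree 0 ≤ 0).
Certificate R = B(k−1)f/C = 3/(k - 1) gives s_k = 3**(1 - k)*factorial(k + 1).
Δs = (k - 1)*factorial(k + 1)/3**k, as required.
Σ_(k=1)^n t_k = s_(n+1) − s_(1) = (factorial(n + 2)/3**n) − (2), i.e. -2 + factorial(n + 2)/3**n.

S(n) = -2 + factorial(n + 2)/3**n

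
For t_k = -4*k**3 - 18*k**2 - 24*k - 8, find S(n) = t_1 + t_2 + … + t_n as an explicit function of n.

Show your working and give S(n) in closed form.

S(n) = n*(-n**3 - 8*n**2 - 22*n - 23)

Step 1: r(k) = (2*k**3 + 15*k**2 + 36*k + 27)/(2*k**3 + 9*k**2 + 12*k + 4).
So A=1 and B=1, with C=k**3 + 9*k**2/2 + 6*k + 2.
Solve (1)·f(k+1) − (1)·f(k) = k**3 + 9*k**2/2 + 6*k + 2.
Degrees (0,0,3) ⇒ d ≤ 4.
Coefficient equations give f(k) = k*(k**3 + 4*k**2 + 4*k - 1)/4.
R(k) = B(k−1)·f(k)/C(k) = k*(k**3 + 4*k**2 + 4*k - 1)/(2*(k + 2)**2*(2*k + 1)); s_k = R·t_k = k*(-k**3 - 4*k**2 - 4*k + 1).
s_(k+1) − s_k = -4*k**3 - 18*k**2 - 24*k - 8 = t_k.
s_(n+1) = -n**4 - 8*n**3 - 22*n**2 - 23*n - 8 and s_(1) = -8, so S(n) = n*(-n**3 - 8*n**2 - 22*n - 23).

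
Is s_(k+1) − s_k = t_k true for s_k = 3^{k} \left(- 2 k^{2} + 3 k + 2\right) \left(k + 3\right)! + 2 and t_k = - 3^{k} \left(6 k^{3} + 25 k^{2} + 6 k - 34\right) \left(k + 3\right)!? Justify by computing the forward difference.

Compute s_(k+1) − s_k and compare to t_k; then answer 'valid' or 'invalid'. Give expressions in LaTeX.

s_(k+1) = 3**(k + 1)*(3*k - 2*(k + 1)**2 + 5)*factorial(k + 4) + 2
s_(k+1) − s_k = -3**k*(6*k**3 + 25*k**2 + 6*k - 34)*factorial(k + 3)
(s_(k+1) − s_k) − t_k = 0

valid; difference matches t_k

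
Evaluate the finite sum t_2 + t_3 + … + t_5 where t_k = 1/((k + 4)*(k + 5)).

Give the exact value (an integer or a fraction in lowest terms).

Σ = 1/15

Step 1: r(k) = (k + 4)/(k + 6).
Normal form (A,B,C) = (k + 4, k + 6, 1).
Solve (k + 4)·f(k+1) − (k + 5)·f(k) = 1.
Degrees (1,1,0) ⇒ d ≤ 1.
Solving with deg f ≤ 1: f(k) = k/4.
Certificate R = B(k−1)f/C = k*(k + 5)/4 gives s_k = k/(4*(k + 4)).
Δs = 1/(k**2 + 9*k + 20), as required.
Sum = s_(6) − s_(2); s_(6) = 3/20, s_(2) = 1/12 ⇒ 1/15.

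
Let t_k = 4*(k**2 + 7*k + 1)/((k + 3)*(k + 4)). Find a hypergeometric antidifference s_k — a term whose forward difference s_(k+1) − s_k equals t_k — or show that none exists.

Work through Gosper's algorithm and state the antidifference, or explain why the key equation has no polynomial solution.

Ratio r(k) = (k + 3)*(7*k + (k + 1)**2 + 8)/((k + 5)*(k**2 + 7*k + 1)).
So A=k + 3 and B=k + 5, with C=k**2 + 7*k + 1.
Key eq: (k + 3)·f(k+1) = (k + 4)·f(k) + (k**2 + 7*k + 1).
d = 2 from the (1,1,2) case.
A polynomial solution: f(k) = k*(3*k - 2)/3.
Certificate R = B(k−1)f/C = k*(k + 4)*(3*k - 2)/(3*(k**2 + 7*k + 1)) gives s_k = 4*k*(3*k - 2)/(3*(k + 3)).
Δs = 4*(k**2 + 7*k + 1)/(k**2 + 7*k + 12), as required.

s_k = 4*k*(3*k - 2)/(3*(k + 3))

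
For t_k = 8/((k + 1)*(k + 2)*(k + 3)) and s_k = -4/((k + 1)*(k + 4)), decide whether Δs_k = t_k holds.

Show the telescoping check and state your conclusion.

Invalid: residual 8*(-3*k - 11)/(k**5 + 15*k**4 + 85*k**3 + 225*k**2 + 274*k + 120) ≠ 0.

s_(k+1) = -4/((k + 2)*(k + 5))
s_(k+1) − s_k = 8*(k + 3)/(k**4 + 12*k**3 + 49*k**2 + 78*k + 40)
(s_(k+1) − s_k) − t_k = 8*(-3*k - 11)/(k**5 + 15*k**4 + 85*k**3 + 225*k**2 + 274*k + 120)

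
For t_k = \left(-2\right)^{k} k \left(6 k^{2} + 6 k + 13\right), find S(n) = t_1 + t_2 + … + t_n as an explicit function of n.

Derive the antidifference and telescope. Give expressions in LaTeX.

Ratio r(k) = 2*(-6*k**3 - 24*k**2 - 43*k - 25)/(k*(6*k**2 + 6*k + 13)).
Normal form (A,B,C) = (-2, 1, k**3 + k**2 + 13*k/6).
f must satisfy (-2)·f(k+1) − (1)·f(k) = k**3 + k**2 + 13*k/6.
deg f ≤ 3 (via 0,0,3).
Solving with deg f ≤ 3: f(k) = -(2*k**3 - 2*k**2 + 3*k - 2)/6.
Certificate R = B(k−1)f/C = -(2*k**3 - 2*k**2 + 3*k - 2)/(k*(6*k**2 + 6*k + 13)) gives s_k = (-2)**k*(-2*k**3 + 2*k**2 - 3*k + 2).
Δs = (-2)**k*k*(6*k**2 + 6*k + 13), as required.
Σ_(k=1)^n t_k = s_(n+1) − s_(1) = (2*(-2)**n*(2*n**3 + 4*n**2 + 5*n + 1)) − (2), i.e. 4*(-2)**n*n**3 + 8*(-2)**n*n**2 + 10*(-2)**n*n + 2*(-2)**n - 2.

S(n) = 4 \left(-2\right)^{n} n^{3} + 8 \left(-2\right)^{n} n^{2} + 10 \left(-2\right)^{n} n + 2 \left(-2\right)^{n} - 2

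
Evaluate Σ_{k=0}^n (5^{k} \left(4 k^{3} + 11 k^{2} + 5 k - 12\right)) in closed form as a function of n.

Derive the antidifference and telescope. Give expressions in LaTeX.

Ratio r(k) = 5*(4*k**3 + 23*k**2 + 39*k + 8)/(4*k**3 + 11*k**2 + 5*k - 12).
Normal form (A,B,C) = (5, 1, k**3 + 11*k**2/4 + 5*k/4 - 3).
f must satisfy (5)·f(k+1) − (1)·f(k) = k**3 + 11*k**2/4 + 5*k/4 - 3.
Bound: deg f ≤ 3.
Solving with deg f ≤ 3: f(k) = (k**3 - k**2 - 3)/4.
Then R = B(k−1)f/C = (k**3 - k**2 - 3)/(4*k**3 + 11*k**2 + 5*k - 12), so s_k = R(k)·t_k = 5**k*(k**3 - k**2 - 3).
s_(k+1) − s_k = 5**k*(4*k**3 + 11*k**2 + 5*k - 12) = t_k.
Σ_(k=0)^n t_k = s_(n+1) − s_(0) = (5**(n + 1)*(n**3 + 2*n**2 + n - 3)) − (-3), i.e. 5*5**n*n**3 + 10*5**n*n**2 + 5*5**n*n - 15*5**n + 3.

S(n) = 5 \cdot 5^{n} n^{3} + 10 \cdot 5^{n} n^{2} + 5 \cdot 5^{n} n - 15 \cdot 5^{n} + 3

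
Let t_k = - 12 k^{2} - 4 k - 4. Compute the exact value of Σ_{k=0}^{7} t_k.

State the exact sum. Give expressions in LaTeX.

Σ = -1824

r(k) = (k + 3*(k + 1)**2 + 2)/(3*k**2 + k + 1) after simplifying.
Take A(k)=1, B(k)=1, C(k)=k**2 + k/3 + 1/3.
Key eq: (1)·f(k+1) = (1)·f(k) + (k**2 + k/3 + 1/3).
d = 3 from the (0,0,2) case.
Match coefficients ⇒ f(k) = k*(k**2 - k + 1)/3.
Then R = B(k−1)f/C = k*(k**2 - k + 1)/(3*k**2 + k + 1), so s_k = R(k)·t_k = 4*k*(-k**2 + k - 1).
s_(k+1) − s_k = -12*k**2 - 4*k - 4 = t_k.
Telescoping: Σ = s_(8) − s_(0) = -1824 − (0) = -1824.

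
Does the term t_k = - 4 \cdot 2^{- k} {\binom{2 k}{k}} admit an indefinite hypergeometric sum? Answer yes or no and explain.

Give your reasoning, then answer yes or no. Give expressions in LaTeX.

No — t_k has no hypergeometric antidifference.

Compute t_(k+1)/t_k: get (2*k + 1)/(k + 1).
Normal form (A,B,C) = (2*k + 1, k + 1, 1).
Key eq: (2*k + 1)·f(k+1) = (k)·f(k) + (1).
From deg A=1, deg B=1, deg C=0: d=-1.
Negative degree bound (-1): no f exists, t_k not Gosper-summable.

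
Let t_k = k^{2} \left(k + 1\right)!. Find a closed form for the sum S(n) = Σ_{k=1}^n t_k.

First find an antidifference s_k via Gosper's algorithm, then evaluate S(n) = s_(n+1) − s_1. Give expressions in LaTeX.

S(n) = n \left(n + 2\right)! - \left(n + 2\right)! + 2

Step 1: r(k) = (k + 1)**2*(k + 2)/k**2.
So A=k + 2 and B=1, with C=k**2.
Set up (k + 2)·f(k+1) − (1)·f(k) − (k**2) = 0.
Degrees (1,0,2) ⇒ d ≤ 1.
A polynomial solution: f(k) = k - 2.
So s_k = (B(k−1)f/C)·t_k = ((k - 2)/k**2)·t_k = (k - 2)*factorial(k + 1).
Check: Δs_k = k**2*factorial(k + 1). ✓
Telescope: S(n) = s_(n+1) − s_(1) = (n - 1)*factorial(n + 2) − (-2) = n*factorial(n + 2) - factorial(n + 2) + 2.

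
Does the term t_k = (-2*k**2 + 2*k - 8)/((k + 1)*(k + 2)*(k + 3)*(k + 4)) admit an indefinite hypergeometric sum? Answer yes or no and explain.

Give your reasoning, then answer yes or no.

Step 1: r(k) = (k + 1)*(-k + (k + 1)**2 + 3)/((k + 5)*(k**2 - k + 4)).
Take A(k)=k + 1, B(k)=k + 5, C(k)=k**2 - k + 4.
Solve (k + 1)·f(k+1) − (k + 4)·f(k) = k**2 - k + 4.
Bound: deg f ≤ 3.
Solving with deg f ≤ 3: f(k) = k*(k**2 + 3*k + 8)/3.
So s_k = (B(k−1)f/C)·t_k = (k*(k + 4)*(k**2 + 3*k + 8)/(3*(k**2 - k + 4)))·t_k = -2*k*(k**2 + 3*k + 8)/(3*(k + 1)*(k + 2)*(k + 3)).
Δs = 2*(-k**2 + k - 4)/(k**4 + 10*k**3 + 35*k**2 + 50*k + 24), as required.

Yes. s_k = -2*k*(k**2 + 3*k + 8)/(3*(k + 1)*(k + 2)*(k + 3)).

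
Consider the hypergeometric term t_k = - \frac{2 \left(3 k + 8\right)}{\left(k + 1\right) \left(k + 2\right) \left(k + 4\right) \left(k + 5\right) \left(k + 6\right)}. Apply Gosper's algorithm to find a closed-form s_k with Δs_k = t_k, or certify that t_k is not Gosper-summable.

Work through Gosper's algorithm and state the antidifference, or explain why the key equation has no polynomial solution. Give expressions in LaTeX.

s_k = \frac{k \left(- k^{2} - 10 k - 29\right)}{10 \left(k^{3} + 10 k^{2} + 29 k + 20\right)}

t_(k+1)/t_k = (k + 1)*(k + 4)*(3*k + 11)/((k + 3)*(k + 7)*(3*k + 8)).
Gosper form: A/B · C(k+1)/C(k) with A=k + 1, B=k + 7, C=k**2 + 17*k/3 + 8.
Key eq: (k + 1)·f(k+1) = (k + 6)·f(k) + (k**2 + 17*k/3 + 8).
Degrees (1,1,2) ⇒ d ≤ 5.
A polynomial solution: f(k) = k*(k + 2)*(k + 3)*(k**2 + 10*k + 29)/60.
So s_k = (B(k−1)f/C)·t_k = (k*(k + 2)*(k + 6)*(k**2 + 10*k + 29)/(20*(3*k + 8)))·t_k = k*(-k**2 - 10*k - 29)/(10*(k**3 + 10*k**2 + 29*k + 20)).
s_(k+1) − s_k = 2*(-3*k - 8)/(k**5 + 18*k**4 + 121*k**3 + 372*k**2 + 508*k + 240) = t_k.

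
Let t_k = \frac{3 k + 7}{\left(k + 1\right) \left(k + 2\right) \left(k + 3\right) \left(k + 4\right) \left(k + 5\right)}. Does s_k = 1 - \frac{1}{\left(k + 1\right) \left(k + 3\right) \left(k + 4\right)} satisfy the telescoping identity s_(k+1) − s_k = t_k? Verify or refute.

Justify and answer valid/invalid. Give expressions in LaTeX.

valid; difference matches t_k

s_(k+1) = 1 - 1/((k + 2)*(k + 4)*(k + 5))
s_(k+1) − s_k = (3*k + 7)/(k**5 + 15*k**4 + 85*k**3 + 225*k**2 + 274*k + 120)
(s_(k+1) − s_k) − t_k = 0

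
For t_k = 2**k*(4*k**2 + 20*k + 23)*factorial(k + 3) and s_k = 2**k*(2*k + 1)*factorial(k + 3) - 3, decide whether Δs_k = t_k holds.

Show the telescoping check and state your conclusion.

Valid — Δs_k = t_k.

s_(k+1) = 2**(k + 1)*(2*k + 3)*factorial(k + 4) - 3
s_(k+1) − s_k = 2**k*(4*k**2 + 20*k + 23)*factorial(k + 3)
(s_(k+1) − s_k) − t_k = 0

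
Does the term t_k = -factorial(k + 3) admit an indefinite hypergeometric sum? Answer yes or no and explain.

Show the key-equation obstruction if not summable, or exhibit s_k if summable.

r(k) = k + 4 after simplifying.
A = k + 4, B = 1, C = 1.
Set up (k + 4)·f(k+1) − (1)·f(k) − (1) = 0.
Degrees (1,0,0) ⇒ d ≤ -1.
Negative degree bound (-1): no f exists, t_k not Gosper-summable.

No. Not Gosper-summable.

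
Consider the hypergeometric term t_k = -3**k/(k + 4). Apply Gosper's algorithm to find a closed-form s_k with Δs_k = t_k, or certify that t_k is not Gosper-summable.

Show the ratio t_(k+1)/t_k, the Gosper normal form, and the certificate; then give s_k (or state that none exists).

none — t_k is not Gosper-summable

t_(k+1)/t_k = 3*(k + 4)/(k + 5).
Gosper form: A/B · C(k+1)/C(k) with A=3*k + 12, B=k + 5, C=1.
Need (3*k + 12)·f(k+1) − (k + 4)·f(k) = 1.
deg f ≤ -1 (via 1,1,0).
d = -1 < 0 ⇒ no nonzero polynomial f; not summable.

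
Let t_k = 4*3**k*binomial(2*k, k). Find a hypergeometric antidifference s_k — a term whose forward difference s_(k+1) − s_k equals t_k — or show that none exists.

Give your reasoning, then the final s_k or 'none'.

no hypergeometric antidifference exists

The ratio is 6*(2*k + 1)/(k + 1).
Take A(k)=12*k + 6, B(k)=k + 1, C(k)=1.
Key eq: (12*k + 6)·f(k+1) = (k)·f(k) + (1).
deg f ≤ -1 (via 1,1,0).
deg f ≤ -1 is impossible — no certificate.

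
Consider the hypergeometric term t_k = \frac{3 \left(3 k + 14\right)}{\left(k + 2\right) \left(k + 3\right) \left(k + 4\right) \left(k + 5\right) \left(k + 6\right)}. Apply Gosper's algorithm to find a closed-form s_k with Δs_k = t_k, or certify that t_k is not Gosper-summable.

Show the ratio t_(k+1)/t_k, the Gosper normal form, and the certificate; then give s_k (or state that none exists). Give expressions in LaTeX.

s_k = \frac{k \left(k^{2} + 10 k + 31\right)}{10 \left(k^{3} + 10 k^{2} + 31 k + 30\right)}

Ratio r(k) = (k + 2)*(3*k + 17)/((k + 7)*(3*k + 14)).
Take A(k)=k + 2, B(k)=k + 7, C(k)=k + 14/3.
Solve (k + 2)·f(k+1) − (k + 6)·f(k) = k + 14/3.
From deg A=1, deg B=1, deg C=1: d=4.
A polynomial solution: f(k) = k*(k + 4)*(k**2 + 10*k + 31)/90.
R(k) = B(k−1)·f(k)/C(k) = k*(k + 4)*(k + 6)*(k**2 + 10*k + 31)/(30*(3*k + 14)); s_k = R·t_k = k*(k**2 + 10*k + 31)/(10*(k**3 + 10*k**2 + 31*k + 30)).
Check: Δs_k = 3*(3*k + 14)/(k**5 + 20*k**4 + 155*k**3 + 580*k**2 + 1044*k + 720). ✓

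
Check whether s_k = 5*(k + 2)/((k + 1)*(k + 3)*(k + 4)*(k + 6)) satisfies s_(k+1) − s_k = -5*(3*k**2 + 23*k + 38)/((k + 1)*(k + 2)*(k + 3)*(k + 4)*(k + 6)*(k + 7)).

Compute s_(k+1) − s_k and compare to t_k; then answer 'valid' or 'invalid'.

s_(k+1) = 5*(k + 3)/((k + 2)*(k + 4)*(k + 5)*(k + 7))
s_(k+1) − s_k = 5*(-3*k**3 - 30*k**2 - 89*k - 86)/(k**7 + 28*k**6 + 322*k**5 + 1960*k**4 + 6769*k**3 + 13132*k**2 + 13068*k + 5040)
(s_(k+1) − s_k) − t_k = 40*(k**2 + 8*k + 13)/(k**7 + 28*k**6 + 322*k**5 + 1960*k**4 + 6769*k**3 + 13132*k**2 + 13068*k + 5040)

Invalid: residual 40*(k**2 + 8*k + 13)/(k**7 + 28*k**6 + 322*k**5 + 1960*k**4 + 6769*k**3 + 13132*k**2 + 13068*k + 5040) ≠ 0.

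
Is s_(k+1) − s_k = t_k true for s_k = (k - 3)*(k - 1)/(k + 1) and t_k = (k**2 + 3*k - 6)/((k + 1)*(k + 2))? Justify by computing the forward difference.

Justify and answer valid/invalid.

Valid — Δs_k = t_k.

s_(k+1) = k*(k - 2)/(k + 2)
s_(k+1) − s_k = (k**2 + 3*k - 6)/(k**2 + 3*k + 2)
(s_(k+1) − s_k) − t_k = 0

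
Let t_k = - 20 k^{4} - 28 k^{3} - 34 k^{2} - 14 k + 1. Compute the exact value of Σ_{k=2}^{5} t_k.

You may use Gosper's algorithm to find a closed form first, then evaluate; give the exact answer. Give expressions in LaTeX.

The ratio is (20*k**4 + 108*k**3 + 238*k**2 + 246*k + 95)/(20*k**4 + 28*k**3 + 34*k**2 + 14*k - 1).
Normal form (A,B,C) = (1, 1, k**4 + 7*k**3/5 + 17*k**2/10 + 7*k/10 - 1/20).
Set up (1)·f(k+1) − (1)·f(k) − (k**4 + 7*k**3/5 + 17*k**2/10 + 7*k/10 - 1/20) = 0.
Degrees (0,0,4) ⇒ d ≤ 5.
Solve for f: f(k) = k*(4*k**4 - 3*k**3 + 4*k**2 - 3*k - 3)/20 (degree 5 ≤ 5).
Certificate R = B(k−1)f/C = k*(4*k**4 - 3*k**3 + 4*k**2 - 3*k - 3)/(20*k**4 + 28*k**3 + 34*k**2 + 14*k - 1) gives s_k = k*(-4*k**4 + 3*k**3 - 4*k**2 + 3*k + 3).
Check: Δs_k = -20*k**4 - 28*k**3 - 34*k**2 - 14*k + 1. ✓
Σ_(k=2)^(5) t_k = s_(6) − s_(2) = -27954 − (-94) = -27860.

Σ = -27860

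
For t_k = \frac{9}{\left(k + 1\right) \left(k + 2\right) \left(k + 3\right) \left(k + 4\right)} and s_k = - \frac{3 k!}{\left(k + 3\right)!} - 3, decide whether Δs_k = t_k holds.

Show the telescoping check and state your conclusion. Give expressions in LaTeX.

Valid: the claim telescopes to t_k.

s_(k+1) = -3*factorial(k + 1)/factorial(k + 4) - 3
s_(k+1) − s_k = 9/((k + 1)*(k + 2)*(k + 3)*(k + 4))
(s_(k+1) − s_k) − t_k = 0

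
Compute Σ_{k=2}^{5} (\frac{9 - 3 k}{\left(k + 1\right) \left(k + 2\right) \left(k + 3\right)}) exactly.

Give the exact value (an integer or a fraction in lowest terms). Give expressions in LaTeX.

Σ = 1/56

Step 1: r(k) = (k - 2)*(k + 1)/((k - 3)*(k + 4)).
Factor: A=k + 1; B=k + 4; C=k - 3.
Need (k + 1)·f(k+1) − (k + 3)·f(k) = k - 3.
deg f ≤ 2 (via 1,1,1).
Match coefficients ⇒ f(k) = -k*(k + 5)/2.
Get s_k = R·t_k = 3*k*(k + 5)/(2*(k + 1)*(k + 2)) with R(k) = B(k−1)f(k)/C(k) = -k*(k + 3)*(k + 5)/(2*(k - 3)).
s_(k+1) − s_k = 3*(3 - k)/(k**3 + 6*k**2 + 11*k + 6) = t_k.
Σ_(k=2)^(5) t_k = s_(6) − s_(2) = 99/56 − (7/4) = 1/56.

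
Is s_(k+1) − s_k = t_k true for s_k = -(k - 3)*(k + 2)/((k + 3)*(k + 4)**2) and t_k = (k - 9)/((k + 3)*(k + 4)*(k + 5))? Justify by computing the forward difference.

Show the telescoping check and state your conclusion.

Invalid: residual 2*(-2*k**2 + 3*k + 51)/(k**5 + 21*k**4 + 175*k**3 + 723*k**2 + 1480*k + 1200) ≠ 0.

s_(k+1) = -(k - 2)*(k + 3)/((k + 4)*(k + 5)**2)
s_(k+1) − s_k = ((2 - k)*(k + 3)**2*(k + 4) + (k - 3)*(k + 2)*(k + 5)**2)/((k + 3)*(k + 4)**2*(k + 5)**2)
(s_(k+1) − s_k) − t_k = 2*(-2*k**2 + 3*k + 51)/(k**5 + 21*k**4 + 175*k**3 + 723*k**2 + 1480*k + 1200)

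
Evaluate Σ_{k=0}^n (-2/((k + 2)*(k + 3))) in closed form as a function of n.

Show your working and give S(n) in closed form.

S(n) = (-n - 1)/(n + 3)

t_(k+1)/t_k = (k + 2)/(k + 4).
A = k + 2, B = k + 4, C = 1.
Key eq: (k + 2)·f(k+1) = (k + 3)·f(k) + (1).
Bound: deg f ≤ 1.
Solving with deg f ≤ 1: f(k) = k/2.
Get s_k = R·t_k = -k/(k + 2) with R(k) = B(k−1)f(k)/C(k) = k*(k + 3)/2.
Δs = -2/(k**2 + 5*k + 6), as required.
s_(n+1) = (-n - 1)/(n + 3) and s_(0) = 0, so S(n) = (-n - 1)/(n + 3).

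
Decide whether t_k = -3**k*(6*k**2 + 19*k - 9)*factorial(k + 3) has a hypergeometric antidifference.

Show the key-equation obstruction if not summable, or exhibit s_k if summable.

Yes. s_k = -3**k*(2*k - 3)*factorial(k + 3).

t_(k+1)/t_k = 3*(6*k**3 + 55*k**2 + 140*k + 64)/(6*k**2 + 19*k - 9).
Gosper form: A/B · C(k+1)/C(k) with A=3*k + 12, B=1, C=k**2 + 19*k/6 - 3/2.
Solve (3*k + 12)·f(k+1) − (1)·f(k) = k**2 + 19*k/6 - 3/2.
From deg A=1, deg B=0, deg C=2: d=1.
Solving with deg f ≤ 1: f(k) = (2*k - 3)/6.
Certificate R = B(k−1)f/C = (2*k - 3)/(6*k**2 + 19*k - 9) gives s_k = -3**k*(2*k - 3)*factorial(k + 3).
Δs = -3**k*(6*k**2 + 19*k - 9)*factorial(k + 3), as required.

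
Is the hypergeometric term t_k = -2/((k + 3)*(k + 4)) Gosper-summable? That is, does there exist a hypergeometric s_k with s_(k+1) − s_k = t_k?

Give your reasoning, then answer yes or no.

Yes. s_k = -2*k/(3*k + 9).

t_(k+1)/t_k = (k + 3)/(k + 5).
Factor: A=k + 3; B=k + 5; C=1.
Need (k + 3)·f(k+1) − (k + 4)·f(k) = 1.
Degrees (1,1,0) ⇒ d ≤ 1.
Solve for f: f(k) = k/3 (degree 1 ≤ 1).
Certificate R = B(k−1)f/C = k*(k + 4)/3 gives s_k = -2*k/(3*k + 9).
s_(k+1) − s_k = -2/(k**2 + 7*k + 12) = t_k.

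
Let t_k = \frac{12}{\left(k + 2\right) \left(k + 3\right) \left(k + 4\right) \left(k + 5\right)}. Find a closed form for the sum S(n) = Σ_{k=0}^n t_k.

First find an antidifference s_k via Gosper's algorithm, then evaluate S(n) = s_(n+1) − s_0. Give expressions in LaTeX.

t_(k+1)/t_k = (k + 2)/(k + 6).
Take A(k)=k + 2, B(k)=k + 6, C(k)=1.
f must satisfy (k + 2)·f(k+1) − (k + 5)·f(k) = 1.
From deg A=1, deg B=1, deg C=0: d=3.
Coefficient equations give f(k) = k*(k**2 + 9*k + 26)/72.
Certificate R = B(k−1)f/C = k*(k + 5)*(k**2 + 9*k + 26)/72 gives s_k = k*(k**2 + 9*k + 26)/(6*(k + 2)*(k + 3)*(k + 4)).
Check: Δs_k = 12/(k**4 + 14*k**3 + 71*k**2 + 154*k + 120). ✓
s_(n+1) = (n**3 + 12*n**2 + 47*n + 36)/(6*(n**3 + 12*n**2 + 47*n + 60)) and s_(0) = 0, so S(n) = (n**3 + 12*n**2 + 47*n + 36)/(6*(n**3 + 12*n**2 + 47*n + 60)).

S(n) = \frac{n^{3} + 12 n^{2} + 47 n + 36}{6 \left(n^{3} + 12 n^{2} + 47 n + 60\right)}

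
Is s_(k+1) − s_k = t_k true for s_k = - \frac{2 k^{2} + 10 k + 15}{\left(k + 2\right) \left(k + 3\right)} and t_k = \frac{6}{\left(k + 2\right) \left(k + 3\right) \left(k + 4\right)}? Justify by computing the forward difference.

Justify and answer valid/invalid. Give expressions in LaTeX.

Valid — Δs_k = t_k.

s_(k+1) = (-10*k - 2*(k + 1)**2 - 25)/((k + 3)*(k + 4))
s_(k+1) − s_k = 6/(k**3 + 9*k**2 + 26*k + 24)
(s_(k+1) − s_k) − t_k = 0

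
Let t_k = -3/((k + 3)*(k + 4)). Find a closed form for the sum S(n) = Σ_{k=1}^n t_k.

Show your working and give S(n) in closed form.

r(k) = (k + 3)/(k + 5) after simplifying.
Normal form (A,B,C) = (k + 3, k + 5, 1).
Need (k + 3)·f(k+1) − (k + 4)·f(k) = 1.
d = 1 from the (1,1,0) case.
Coefficient equations give f(k) = k/3.
Get s_k = R·t_k = -k/(k + 3) with R(k) = B(k−1)f(k)/C(k) = k*(k + 4)/3.
Check: Δs_k = -3/(k**2 + 7*k + 12). ✓
s_(n+1) = (-n - 1)/(n + 4) and s_(1) = -1/4, so S(n) = -3*n/(4*n + 16).

S(n) = -3*n/(4*n + 16)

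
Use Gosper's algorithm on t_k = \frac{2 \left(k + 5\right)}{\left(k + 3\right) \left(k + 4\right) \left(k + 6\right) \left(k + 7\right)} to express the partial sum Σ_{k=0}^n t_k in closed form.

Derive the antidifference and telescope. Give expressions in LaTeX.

Compute t_(k+1)/t_k: get (k + 3)*(k + 6)**2/((k + 5)**2*(k + 8)).
So A=k + 3 and B=k + 8, with C=k**2 + 10*k + 25.
Key eq: (k + 3)·f(k+1) = (k + 7)·f(k) + (k**2 + 10*k + 25).
From deg A=1, deg B=1, deg C=2: d=4.
A polynomial solution: f(k) = k*(k + 4)*(k + 5)*(k + 9)/36.
R(k) = B(k−1)·f(k)/C(k) = k*(k + 4)*(k + 7)*(k + 9)/(36*(k + 5)); s_k = R·t_k = k*(k + 9)/(18*(k**2 + 9*k + 18)).
Verify: 2*(k + 5)/(k**4 + 20*k**3 + 145*k**2 + 450*k + 504) matches t_k.
s_(n+1) = (n**2 + 11*n + 10)/(18*(n**2 + 11*n + 28)) and s_(0) = 0, so S(n) = (n**2 + 11*n + 10)/(18*(n**2 + 11*n + 28)).

S(n) = \frac{n^{2} + 11 n + 10}{18 \left(n^{2} + 11 n + 28\right)}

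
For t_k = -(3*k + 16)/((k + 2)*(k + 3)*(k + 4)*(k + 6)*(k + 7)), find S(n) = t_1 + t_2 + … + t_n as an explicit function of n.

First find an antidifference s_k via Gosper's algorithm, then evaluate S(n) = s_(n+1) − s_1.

Ratio r(k) = (k + 2)*(k + 6)*(3*k + 19)/((k + 5)*(k + 8)*(3*k + 16)).
A = k + 2, B = k + 8, C = k**2 + 31*k/3 + 80/3.
Set up (k + 2)·f(k+1) − (k + 7)·f(k) − (k**2 + 31*k/3 + 80/3) = 0.
Bound: deg f ≤ 5.
Solving with deg f ≤ 5: f(k) = k*(k + 4)*(k + 5)*(k**2 + 11*k + 36)/108.
R(k) = B(k−1)·f(k)/C(k) = k*(k + 4)*(k + 7)*(k**2 + 11*k + 36)/(36*(3*k + 16)); s_k = R·t_k = k*(-k**2 - 11*k - 36)/(36*(k**3 + 11*k**2 + 36*k + 36)).
s_(k+1) − s_k = (-3*k - 16)/(k**5 + 22*k**4 + 185*k**3 + 740*k**2 + 1404*k + 1008) = t_k.
s_(n+1) = (-n**3 - 14*n**2 - 61*n - 48)/(36*(n**3 + 14*n**2 + 61*n + 84)) and s_(1) = -1/63, so S(n) = n*(-n**2 - 14*n - 61)/(84*(n**3 + 14*n**2 + 61*n + 84)).

S(n) = n*(-n**2 - 14*n - 61)/(84*(n**3 + 14*n**2 + 61*n + 84))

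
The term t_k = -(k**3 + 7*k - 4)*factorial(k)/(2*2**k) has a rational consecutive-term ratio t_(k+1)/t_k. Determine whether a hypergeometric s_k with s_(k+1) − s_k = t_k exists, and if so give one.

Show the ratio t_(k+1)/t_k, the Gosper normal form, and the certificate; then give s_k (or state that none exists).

t_(k+1)/t_k = (k + 1)*(7*k + (k + 1)**3 + 3)/(2*(k**3 + 7*k - 4)).
Factor: A=k/2 + 1/2; B=1; C=k**3 + 7*k - 4.
Key eq: (k/2 + 1/2)·f(k+1) = (1)·f(k) + (k**3 + 7*k - 4).
Bound: deg f ≤ 2.
Solving with deg f ≤ 2: f(k) = 2*(k**2 - k + 4).
Get s_k = R·t_k = -(k**2 - k + 4)*factorial(k)/2**k with R(k) = B(k−1)f(k)/C(k) = 2*(k**2 - k + 4)/(k**3 + 7*k - 4).
Verify: -(k**3 + 7*k - 4)*factorial(k)/(2*2**k) matches t_k.

s_k = -(k**2 - k + 4)*factorial(k)/2**k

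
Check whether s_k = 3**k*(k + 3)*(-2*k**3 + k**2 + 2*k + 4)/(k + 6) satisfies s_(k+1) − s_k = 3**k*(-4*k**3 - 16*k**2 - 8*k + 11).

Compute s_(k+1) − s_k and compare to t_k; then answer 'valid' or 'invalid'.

Invalid: residual 3**(k + 1)*(4*k**4 + 38*k**3 + 105*k**2 + 39*k - 62)/(k**2 + 13*k + 42) ≠ 0.

s_(k+1) = 3**(k + 1)*(k + 4)*(2*k - 2*(k + 1)**3 + (k + 1)**2 + 6)/(k + 7)
s_(k+1) − s_k = 3**k*(-4*k**5 - 56*k**4 - 270*k**3 - 450*k**2 - 76*k + 276)/(k**2 + 13*k + 42)
(s_(k+1) − s_k) − t_k = 3**(k + 1)*(4*k**4 + 38*k**3 + 105*k**2 + 39*k - 62)/(k**2 + 13*k + 42)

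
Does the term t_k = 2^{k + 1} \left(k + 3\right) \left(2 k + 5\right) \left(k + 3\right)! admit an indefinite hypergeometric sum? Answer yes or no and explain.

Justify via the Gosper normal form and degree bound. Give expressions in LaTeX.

Yes. s_k = 2^{k + 1} \left(k + 1\right) \left(k + 3\right)!.

Ratio r(k) = (k + 4)**2*(4*k + 14)/((k + 3)*(2*k + 5)).
Gosper form: A/B · C(k+1)/C(k) with A=2*k + 8, B=1, C=k**2 + 11*k/2 + 15/2.
Need (2*k + 8)·f(k+1) − (1)·f(k) = k**2 + 11*k/2 + 15/2.
Degrees (1,0,2) ⇒ d ≤ 1.
Solve for f: f(k) = (k + 1)/2 (degree 1 ≤ 1).
Certificate R = B(k−1)f/C = (k + 1)/((k + 3)*(2*k + 5)) gives s_k = 2**(k + 1)*(k + 1)*factorial(k + 3).
Check: Δs_k = 2**(k + 1)*(k + 3)*(2*k + 5)*factorial(k + 3). ✓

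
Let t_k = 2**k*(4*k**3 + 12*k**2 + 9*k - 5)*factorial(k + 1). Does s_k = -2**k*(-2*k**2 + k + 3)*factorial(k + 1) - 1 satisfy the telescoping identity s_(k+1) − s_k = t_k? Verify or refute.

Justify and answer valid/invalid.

valid; difference matches t_k

s_(k+1) = -2**(k + 1)*(k - 2*(k + 1)**2 + 4)*factorial(k + 2) - 1
s_(k+1) − s_k = 2**k*(4*k**3 + 12*k**2 + 9*k - 5)*factorial(k + 1)
(s_(k+1) − s_k) − t_k = 0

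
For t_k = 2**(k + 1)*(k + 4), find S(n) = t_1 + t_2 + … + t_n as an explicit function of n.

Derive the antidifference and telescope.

S(n) = 4*2**n*n + 12*2**n - 12

t_(k+1)/t_k = 2*(k + 5)/(k + 4).
Normal form (A,B,C) = (2, 1, k + 4).
Key eq: (2)·f(k+1) = (1)·f(k) + (k + 4).
d = 1 from the (0,0,1) case.
Solve for f: f(k) = k + 2 (degree 1 ≤ 1).
So s_k = (B(k−1)f/C)·t_k = ((k + 2)/(k + 4))·t_k = 2**(k + 1)*(k + 2).
Δs = 2**(k + 1)*(k + 4), as required.
s_(n+1) = 2**(n + 2)*(n + 3) and s_(1) = 12, so S(n) = 4*2**n*n + 12*2**n - 12.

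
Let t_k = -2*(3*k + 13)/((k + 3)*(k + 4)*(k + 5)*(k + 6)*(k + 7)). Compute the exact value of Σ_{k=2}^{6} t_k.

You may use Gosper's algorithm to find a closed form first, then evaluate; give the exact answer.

The ratio is (k + 3)*(3*k + 16)/((k + 8)*(3*k + 13)).
Take A(k)=k + 3, B(k)=k + 8, C(k)=k + 13/3.
f must satisfy (k + 3)·f(k+1) − (k + 7)·f(k) = k + 13/3.
Degrees (1,1,1) ⇒ d ≤ 4.
A polynomial solution: f(k) = k*(k + 4)*(k**2 + 14*k + 63)/270.
Get s_k = R·t_k = k*(-k**2 - 14*k - 63)/(45*(k**3 + 14*k**2 + 63*k + 90)) with R(k) = B(k−1)f(k)/C(k) = k*(k + 4)*(k + 7)*(k**2 + 14*k + 63)/(90*(3*k + 13)).
Verify: 2*(-3*k - 13)/(k**5 + 25*k**4 + 245*k**3 + 1175*k**2 + 2754*k + 2520) matches t_k.
Evaluate s at k=7 and k=2: -49/2340 and -19/1260; difference -8/1365.

Σ = -8/1365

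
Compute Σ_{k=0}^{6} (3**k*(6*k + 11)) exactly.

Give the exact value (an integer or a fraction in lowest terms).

Ratio r(k) = 3*(6*k + 17)/(6*k + 11).
Normal form (A,B,C) = (3, 1, k + 11/6).
Solve (3)·f(k+1) − (1)·f(k) = k + 11/6.
deg f ≤ 1 (via 0,0,1).
Match coefficients ⇒ f(k) = (3*k + 1)/6.
R(k) = B(k−1)·f(k)/C(k) = (3*k + 1)/(6*k + 11); s_k = R·t_k = 3**k*(3*k + 1).
s_(k+1) − s_k = 3**k*(6*k + 11) = t_k.
Sum = s_(7) − s_(0); s_(7) = 48114, s_(0) = 1 ⇒ 48113.

Σ = 48113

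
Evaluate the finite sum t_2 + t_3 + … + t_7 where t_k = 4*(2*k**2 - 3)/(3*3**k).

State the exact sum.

r(k) = (2*(k + 1)**2 - 3)/(3*(2*k**2 - 3)) after simplifying.
Gosper form: A/B · C(k+1)/C(k) with A=1/3, B=1, C=k**2 - 3/2.
Solve (1/3)·f(k+1) − (1)·f(k) = k**2 - 3/2.
From deg A=0, deg B=0, deg C=2: d=2.
Coefficient equations give f(k) = -3*(2*k**2 + 2*k - 1)/4.
Then R = B(k−1)f/C = -3*(2*k**2 + 2*k - 1)/(2*(2*k**2 - 3)), so s_k = R(k)·t_k = 2*(-2*k**2 - 2*k + 1)/3**k.
Verify: 4*(2*k**2 - 3)/(3*3**k) matches t_k.
Σ_(k=2)^(7) t_k = s_(8) − s_(2) = -286/6561 − (-22/9) = 15752/6561.

Σ = 15752/6561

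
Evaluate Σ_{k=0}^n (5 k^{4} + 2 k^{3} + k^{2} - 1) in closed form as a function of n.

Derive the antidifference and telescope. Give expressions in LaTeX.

Compute t_(k+1)/t_k: get (5*(k + 1)**4 + 2*(k + 1)**3 + (k + 1)**2 - 1)/(5*k**4 + 2*k**3 + k**2 - 1).
So A=1 and B=1, with C=k**4 + 2*k**3/5 + k**2/5 - 1/5.
Need (1)·f(k+1) − (1)·f(k) = k**4 + 2*k**3/5 + k**2/5 - 1/5.
d = 5 from the (0,0,4) case.
Coefficient equations give f(k) = k*(k**2 - k - 1)*(k**2 - k + 1)/5.
R(k) = B(k−1)·f(k)/C(k) = k*(k**2 - k - 1)*(k**2 - k + 1)/(5*k**4 + 2*k**3 + k**2 - 1); s_k = R·t_k = k**5 - 2*k**4 + k**3 - k.
Verify: 5*k**4 + 2*k**3 + k**2 - 1 matches t_k.
Telescope: S(n) = s_(n+1) − s_(0) = n**5 + 3*n**4 + 3*n**3 + n**2 - n - 1 − (0) = n**5 + 3*n**4 + 3*n**3 + n**2 - n - 1.

S(n) = n^{5} + 3 n^{4} + 3 n^{3} + n^{2} - n - 1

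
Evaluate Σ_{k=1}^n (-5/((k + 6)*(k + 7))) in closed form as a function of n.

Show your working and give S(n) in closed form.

S(n) = -5*n/(7*n + 49)

Ratio r(k) = (k + 6)/(k + 8).
So A=k + 6 and B=k + 8, with C=1.
Solve (k + 6)·f(k+1) − (k + 7)·f(k) = 1.
Degrees (1,1,0) ⇒ d ≤ 1.
Solve for f: f(k) = k/6 (degree 1 ≤ 1).
R(k) = B(k−1)·f(k)/C(k) = k*(k + 7)/6; s_k = R·t_k = -5*k/(6*k + 36).
Δs = -5/(k**2 + 13*k + 42), as required.
Evaluate: s_(n+1) = 5*(-n - 1)/(6*(n + 7)); subtract s_(1) = -5/42 ⇒ S(n) = -5*n/(7*n + 49).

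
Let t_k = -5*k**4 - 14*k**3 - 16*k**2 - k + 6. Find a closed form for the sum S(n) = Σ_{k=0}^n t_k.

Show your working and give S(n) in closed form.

Ratio r(k) = (5*k**4 + 34*k**3 + 88*k**2 + 95*k + 30)/(5*k**4 + 14*k**3 + 16*k**2 + k - 6).
So A=1 and B=1, with C=k**4 + 14*k**3/5 + 16*k**2/5 + k/5 - 6/5.
f must satisfy (1)·f(k+1) − (1)·f(k) = k**4 + 14*k**3/5 + 16*k**2/5 + k/5 - 6/5.
From deg A=0, deg B=0, deg C=4: d=5.
Match coefficients ⇒ f(k) = k*(k + 1)*(k**3 - 4)/5.
Get s_k = R·t_k = k*(-k**4 - k**3 + 4*k + 4) with R(k) = B(k−1)f(k)/C(k) = k*(k**3 - 4)/(5*k**3 + 9*k**2 + 7*k - 6).
Verify: -5*k**4 - 14*k**3 - 16*k**2 - k + 6 matches t_k.
s_(n+1) = -n**5 - 6*n**4 - 14*n**3 - 12*n**2 + 3*n + 6 and s_(0) = 0, so S(n) = -n**5 - 6*n**4 - 14*n**3 - 12*n**2 + 3*n + 6.

S(n) = -n**5 - 6*n**4 - 14*n**3 - 12*n**2 + 3*n + 6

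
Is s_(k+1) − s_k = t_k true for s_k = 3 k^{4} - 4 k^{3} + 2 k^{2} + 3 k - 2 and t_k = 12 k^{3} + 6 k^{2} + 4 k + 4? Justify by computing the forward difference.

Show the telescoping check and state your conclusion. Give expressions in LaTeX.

valid (s_(k+1) − s_k reduces to t_k)

s_(k+1) = 3*k**4 + 8*k**3 + 8*k**2 + 7*k + 2
s_(k+1) − s_k = 12*k**3 + 6*k**2 + 4*k + 4
(s_(k+1) − s_k) − t_k = 0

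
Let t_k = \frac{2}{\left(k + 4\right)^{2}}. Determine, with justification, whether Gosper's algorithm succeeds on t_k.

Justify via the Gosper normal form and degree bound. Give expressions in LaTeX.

Step 1: r(k) = (k + 4)**2/(k + 5)**2.
Gosper form: A/B · C(k+1)/C(k) with A=k**2 + 8*k + 16, B=k**2 + 10*k + 25, C=1.
Set up (k**2 + 8*k + 16)·f(k+1) − (k**2 + 8*k + 16)·f(k) − (1) = 0.
d = 0 from the (2,2,0) case.
Generic f = c0 gives residual -1; -1 = 0 cannot hold, so t_k is not Gosper-summable.

No — key equation has no polynomial f.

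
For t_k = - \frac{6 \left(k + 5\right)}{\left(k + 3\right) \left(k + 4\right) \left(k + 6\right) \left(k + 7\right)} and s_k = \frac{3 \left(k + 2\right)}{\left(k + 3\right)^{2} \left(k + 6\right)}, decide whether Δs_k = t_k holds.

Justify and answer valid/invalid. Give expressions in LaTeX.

Invalid: residual \frac{3 \left(3 k^{2} + 27 k + 58\right)}{k^{6} + 27 k^{5} + 297 k^{4} + 1705 k^{3} + 5394 k^{2} + 8928 k + 6048} ≠ 0.

s_(k+1) = 3*(k + 3)/((k + 4)**2*(k + 7))
s_(k+1) − s_k = 3*(-(k + 2)*(k + 4)**2*(k + 7) + (k + 3)**3*(k + 6))/((k + 3)**2*(k + 4)**2*(k + 6)*(k + 7))
(s_(k+1) − s_k) − t_k = 3*(3*k**2 + 27*k + 58)/(k**6 + 27*k**5 + 297*k**4 + 1705*k**3 + 5394*k**2 + 8928*k + 6048)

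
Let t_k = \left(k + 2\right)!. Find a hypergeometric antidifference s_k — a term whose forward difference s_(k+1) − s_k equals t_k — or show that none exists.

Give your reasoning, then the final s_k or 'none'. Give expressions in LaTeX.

t_(k+1)/t_k = k + 3.
So A=k + 3 and B=1, with C=1.
Set up (k + 3)·f(k+1) − (1)·f(k) − (1) = 0.
deg f ≤ -1 (via 1,0,0).
Bound -1 < 0, so the key equation has no polynomial solution.

none (Gosper's algorithm certifies no s_k)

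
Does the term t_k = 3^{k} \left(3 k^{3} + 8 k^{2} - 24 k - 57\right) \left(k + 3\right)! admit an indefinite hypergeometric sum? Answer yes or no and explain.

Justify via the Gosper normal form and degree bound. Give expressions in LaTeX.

Step 1: r(k) = 3*(3*k**4 + 29*k**3 + 69*k**2 - 66*k - 280)/(3*k**3 + 8*k**2 - 24*k - 57).
Gosper form: A/B · C(k+1)/C(k) with A=3*k + 12, B=1, C=k**3 + 8*k**2/3 - 8*k - 19.
Need (3*k + 12)·f(k+1) − (1)·f(k) = k**3 + 8*k**2/3 - 8*k - 19.
Degrees (1,0,3) ⇒ d ≤ 2.
Solving with deg f ≤ 2: f(k) = (k**2 - 3*k - 3)/3.
Get s_k = R·t_k = 3**k*(k**2 - 3*k - 3)*factorial(k + 3) with R(k) = B(k−1)f(k)/C(k) = (k**2 - 3*k - 3)/(3*k**3 + 8*k**2 - 24*k - 57).
Check: Δs_k = 3**k*(3*k**3 + 8*k**2 - 24*k - 57)*factorial(k + 3). ✓

Yes. s_k = 3^{k} \left(k^{2} - 3 k - 3\right) \left(k + 3\right)!.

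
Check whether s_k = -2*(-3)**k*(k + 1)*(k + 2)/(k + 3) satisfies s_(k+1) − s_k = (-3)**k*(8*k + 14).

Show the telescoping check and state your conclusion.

s_(k+1) = 6*(-3)**k*(k + 2)*(k + 3)/(k + 4)
s_(k+1) − s_k = (-3)**k*(8*k**3 + 62*k**2 + 154*k + 124)/(k**2 + 7*k + 12)
(s_(k+1) − s_k) − t_k = (-3)**k*(-8*k**2 - 40*k - 44)/(k**2 + 7*k + 12)

Invalid: residual (-3)**k*(-8*k**2 - 40*k - 44)/(k**2 + 7*k + 12) ≠ 0.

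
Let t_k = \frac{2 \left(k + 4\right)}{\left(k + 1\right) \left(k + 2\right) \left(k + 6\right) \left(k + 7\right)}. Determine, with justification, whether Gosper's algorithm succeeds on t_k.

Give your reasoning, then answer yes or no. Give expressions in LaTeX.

r(k) = (k + 1)*(k + 5)*(k + 6)/((k + 3)*(k + 4)*(k + 8)) after simplifying.
So A=k + 1 and B=k + 8, with C=k**4 + 16*k**3 + 95*k**2 + 248*k + 240.
Set up (k + 1)·f(k+1) − (k + 7)·f(k) − (k**4 + 16*k**3 + 95*k**2 + 248*k + 240) = 0.
Degrees (1,1,4) ⇒ d ≤ 6.
Coefficient equations give f(k) = k*(k + 2)*(k + 3)*(k + 4)*(k + 5)*(k + 7)/12.
Then R = B(k−1)f/C = k*(k + 2)*(k + 7)**2/(12*(k + 4)), so s_k = R(k)·t_k = k*(k + 7)/(6*(k**2 + 7*k + 6)).
Verify: 2*(k + 4)/(k**4 + 16*k**3 + 83*k**2 + 152*k + 84) matches t_k.

Yes. s_k = \frac{k \left(k + 7\right)}{6 \left(k^{2} + 7 k + 6\right)}.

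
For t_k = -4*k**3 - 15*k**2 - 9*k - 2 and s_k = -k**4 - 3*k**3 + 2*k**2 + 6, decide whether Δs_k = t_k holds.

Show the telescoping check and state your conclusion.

Valid: the claim telescopes to t_k.

s_(k+1) = -k**4 - 7*k**3 - 13*k**2 - 9*k + 4
s_(k+1) − s_k = -4*k**3 - 15*k**2 - 9*k - 2
(s_(k+1) − s_k) − t_k = 0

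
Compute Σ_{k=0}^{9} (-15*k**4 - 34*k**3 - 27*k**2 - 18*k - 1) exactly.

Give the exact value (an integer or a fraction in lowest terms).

Σ = -307360

Ratio r(k) = (15*k**4 + 94*k**3 + 219*k**2 + 234*k + 95)/(15*k**4 + 34*k**3 + 27*k**2 + 18*k + 1).
Gosper form: A/B · C(k+1)/C(k) with A=1, B=1, C=k**4 + 34*k**3/15 + 9*k**2/5 + 6*k/5 + 1/15.
Key eq: (1)·f(k+1) = (1)·f(k) + (k**4 + 34*k**3/15 + 9*k**2/5 + 6*k/5 + 1/15).
d = 5 from the (0,0,4) case.
Solve for f: f(k) = k*(3*k**4 + k**3 - 3*k**2 + 4*k - 4)/15 (degree 5 ≤ 5).
Get s_k = R·t_k = k*(-3*k**4 - k**3 + 3*k**2 - 4*k + 4) with R(k) = B(k−1)f(k)/C(k) = k*(3*k**4 + k**3 - 3*k**2 + 4*k - 4)/(15*k**4 + 34*k**3 + 27*k**2 + 18*k + 1).
Δs = -15*k**4 - 34*k**3 - 27*k**2 - 18*k - 1, as required.
Sum = s_(10) − s_(0); s_(10) = -307360, s_(0) = 0 ⇒ -307360.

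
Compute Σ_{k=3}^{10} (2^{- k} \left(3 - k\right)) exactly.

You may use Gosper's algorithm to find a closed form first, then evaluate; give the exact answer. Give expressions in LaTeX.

Σ = -247/1024

Compute t_(k+1)/t_k: get (k - 2)/(2*(k - 3)).
A = 1/2, B = 1, C = k - 3.
Set up (1/2)·f(k+1) − (1)·f(k) − (k - 3) = 0.
d = 1 from the (0,0,1) case.
A polynomial solution: f(k) = -2*(k - 2).
Then R = B(k−1)f/C = -2*(k - 2)/(k - 3), so s_k = R(k)·t_k = 2**(1 - k)*(k - 2).
Verify: (3 - k)/2**k matches t_k.
Σ_(k=3)^(10) t_k = s_(11) − s_(3) = 9/1024 − (1/4) = -247/1024.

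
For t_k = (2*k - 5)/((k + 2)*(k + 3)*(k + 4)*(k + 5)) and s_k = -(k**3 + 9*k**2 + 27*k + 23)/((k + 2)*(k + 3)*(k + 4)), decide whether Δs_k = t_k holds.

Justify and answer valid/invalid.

Valid: the claim telescopes to t_k.

s_(k+1) = (-27*k - (k + 1)**3 - 9*(k + 1)**2 - 50)/((k + 3)*(k + 4)*(k + 5))
s_(k+1) − s_k = (2*k - 5)/(k**4 + 14*k**3 + 71*k**2 + 154*k + 120)
(s_(k+1) − s_k) − t_k = 0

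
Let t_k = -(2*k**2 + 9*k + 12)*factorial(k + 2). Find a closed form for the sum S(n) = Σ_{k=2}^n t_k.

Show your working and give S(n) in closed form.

t_(k+1)/t_k = (k + 3)*(9*k + 2*(k + 1)**2 + 21)/(2*k**2 + 9*k + 12).
So A=k + 3 and B=1, with C=k**2 + 9*k/2 + 6.
Need (k + 3)·f(k+1) − (1)·f(k) = k**2 + 9*k/2 + 6.
From deg A=1, deg B=0, deg C=2: d=1.
Solving with deg f ≤ 1: f(k) = (2*k + 3)/2.
Then R = B(k−1)f/C = (2*k + 3)/(2*k**2 + 9*k + 12), so s_k = R(k)·t_k = -(2*k + 3)*factorial(k + 2).
Verify: -(2*k**2 + 9*k + 12)*factorial(k + 2) matches t_k.
Telescope: S(n) = s_(n+1) − s_(2) = -(2*n + 5)*factorial(n + 3) − (-168) = -2*n*factorial(n + 3) - 5*factorial(n + 3) + 168.

S(n) = -2*n*factorial(n + 3) - 5*factorial(n + 3) + 168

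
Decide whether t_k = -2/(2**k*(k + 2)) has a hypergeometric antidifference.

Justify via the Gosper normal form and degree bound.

The ratio is (k + 2)/(2*(k + 3)).
A = k/2 + 1, B = k + 3, C = 1.
Solve (k/2 + 1)·f(k+1) − (k + 2)·f(k) = 1.
Degrees (1,1,0) ⇒ d ≤ -1.
deg f ≤ -1 is impossible — no certificate.

No — key equation has no polynomial f.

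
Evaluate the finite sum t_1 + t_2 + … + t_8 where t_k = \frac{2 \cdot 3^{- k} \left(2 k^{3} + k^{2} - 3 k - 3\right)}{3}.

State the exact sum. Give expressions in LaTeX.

Σ = 76912/19683

Compute t_(k+1)/t_k: get (2*k**3 + 7*k**2 + 5*k - 3)/(3*(2*k**3 + k**2 - 3*k - 3)).
So A=1/3 and B=1, with C=k**3 + k**2/2 - 3*k/2 - 3/2.
f must satisfy (1/3)·f(k+1) − (1)·f(k) = k**3 + k**2/2 - 3*k/2 - 3/2.
Degrees (0,0,3) ⇒ d ≤ 3.
Solving with deg f ≤ 3: f(k) = -3*(k + 1)*(k**2 + k + 1)/2.
Get s_k = R·t_k = 2*(-k**3 - 2*k**2 - 2*k - 1)/3**k with R(k) = B(k−1)f(k)/C(k) = -3*(k + 1)*(k**2 + k + 1)/(2*k**3 + k**2 - 3*k - 3).
Δs = 2*(2*k**3 + k**2 - 3*k - 3)/(3*3**k), as required.
Evaluate s at k=9 and k=1: -1820/19683 and -4; difference 76912/19683.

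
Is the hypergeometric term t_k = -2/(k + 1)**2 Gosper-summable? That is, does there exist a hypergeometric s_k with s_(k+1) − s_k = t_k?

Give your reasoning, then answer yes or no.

Ratio r(k) = (k + 1)**2/(k + 2)**2.
So A=k**2 + 2*k + 1 and B=k**2 + 4*k + 4, with C=1.
f must satisfy (k**2 + 2*k + 1)·f(k+1) − (k**2 + 2*k + 1)·f(k) = 1.
From deg A=2, deg B=2, deg C=0: d=0.
Generic f = c0 gives residual -1; -1 = 0 cannot hold, so t_k is not Gosper-summable.

No; the coefficient equations for f are inconsistent.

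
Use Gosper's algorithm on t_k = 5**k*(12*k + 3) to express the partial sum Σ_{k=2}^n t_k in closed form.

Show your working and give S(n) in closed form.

S(n) = 15*5**n*n - 75

Compute t_(k+1)/t_k: get 5*(4*k + 5)/(4*k + 1).
Normal form (A,B,C) = (5, 1, k + 1/4).
f must satisfy (5)·f(k+1) − (1)·f(k) = k + 1/4.
From deg A=0, deg B=0, deg C=1: d=1.
Solving with deg f ≤ 1: f(k) = (k - 1)/4.
So s_k = (B(k−1)f/C)·t_k = ((k - 1)/(4*k + 1))·t_k = 3*5**k*(k - 1).
s_(k+1) − s_k = 5**k*(12*k + 3) = t_k.
Σ_(k=2)^n t_k = s_(n+1) − s_(2) = (15*5**n*n) − (75), i.e. 15*5**n*n - 75.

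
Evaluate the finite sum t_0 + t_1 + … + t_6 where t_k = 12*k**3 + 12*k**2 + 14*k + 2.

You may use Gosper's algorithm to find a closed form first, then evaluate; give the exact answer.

Σ = 6692

r(k) = (6*k**3 + 24*k**2 + 37*k + 20)/(6*k**3 + 6*k**2 + 7*k + 1) after simplifying.
Gosper form: A/B · C(k+1)/C(k) with A=1, B=1, C=k**3 + k**2 + 7*k/6 + 1/6.
f must satisfy (1)·f(k+1) − (1)·f(k) = k**3 + k**2 + 7*k/6 + 1/6.
Bound: deg f ≤ 4.
A polynomial solution: f(k) = k*(3*k**3 - 2*k**2 + 4*k - 3)/12.
So s_k = (B(k−1)f/C)·t_k = (k*(3*k**3 - 2*k**2 + 4*k - 3)/(2*(6*k**3 + 6*k**2 + 7*k + 1)))·t_k = k*(3*k**3 - 2*k**2 + 4*k - 3).
s_(k+1) − s_k = 12*k**3 + 12*k**2 + 14*k + 2 = t_k.
Sum = s_(7) − s_(0); s_(7) = 6692, s_(0) = 0 ⇒ 6692.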